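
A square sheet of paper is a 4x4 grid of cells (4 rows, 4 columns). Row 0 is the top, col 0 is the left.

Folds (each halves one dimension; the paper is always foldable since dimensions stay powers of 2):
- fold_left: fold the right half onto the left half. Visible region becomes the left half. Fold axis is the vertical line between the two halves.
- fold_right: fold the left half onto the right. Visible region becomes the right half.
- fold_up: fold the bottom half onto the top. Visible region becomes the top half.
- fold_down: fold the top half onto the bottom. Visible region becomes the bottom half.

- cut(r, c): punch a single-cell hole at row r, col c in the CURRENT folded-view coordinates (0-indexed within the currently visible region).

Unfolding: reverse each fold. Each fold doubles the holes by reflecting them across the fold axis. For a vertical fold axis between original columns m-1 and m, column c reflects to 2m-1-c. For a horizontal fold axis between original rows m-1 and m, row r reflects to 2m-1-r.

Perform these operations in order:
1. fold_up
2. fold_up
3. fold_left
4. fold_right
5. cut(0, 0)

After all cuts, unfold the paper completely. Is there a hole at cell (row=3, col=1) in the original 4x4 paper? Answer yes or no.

Answer: yes

Derivation:
Op 1 fold_up: fold axis h@2; visible region now rows[0,2) x cols[0,4) = 2x4
Op 2 fold_up: fold axis h@1; visible region now rows[0,1) x cols[0,4) = 1x4
Op 3 fold_left: fold axis v@2; visible region now rows[0,1) x cols[0,2) = 1x2
Op 4 fold_right: fold axis v@1; visible region now rows[0,1) x cols[1,2) = 1x1
Op 5 cut(0, 0): punch at orig (0,1); cuts so far [(0, 1)]; region rows[0,1) x cols[1,2) = 1x1
Unfold 1 (reflect across v@1): 2 holes -> [(0, 0), (0, 1)]
Unfold 2 (reflect across v@2): 4 holes -> [(0, 0), (0, 1), (0, 2), (0, 3)]
Unfold 3 (reflect across h@1): 8 holes -> [(0, 0), (0, 1), (0, 2), (0, 3), (1, 0), (1, 1), (1, 2), (1, 3)]
Unfold 4 (reflect across h@2): 16 holes -> [(0, 0), (0, 1), (0, 2), (0, 3), (1, 0), (1, 1), (1, 2), (1, 3), (2, 0), (2, 1), (2, 2), (2, 3), (3, 0), (3, 1), (3, 2), (3, 3)]
Holes: [(0, 0), (0, 1), (0, 2), (0, 3), (1, 0), (1, 1), (1, 2), (1, 3), (2, 0), (2, 1), (2, 2), (2, 3), (3, 0), (3, 1), (3, 2), (3, 3)]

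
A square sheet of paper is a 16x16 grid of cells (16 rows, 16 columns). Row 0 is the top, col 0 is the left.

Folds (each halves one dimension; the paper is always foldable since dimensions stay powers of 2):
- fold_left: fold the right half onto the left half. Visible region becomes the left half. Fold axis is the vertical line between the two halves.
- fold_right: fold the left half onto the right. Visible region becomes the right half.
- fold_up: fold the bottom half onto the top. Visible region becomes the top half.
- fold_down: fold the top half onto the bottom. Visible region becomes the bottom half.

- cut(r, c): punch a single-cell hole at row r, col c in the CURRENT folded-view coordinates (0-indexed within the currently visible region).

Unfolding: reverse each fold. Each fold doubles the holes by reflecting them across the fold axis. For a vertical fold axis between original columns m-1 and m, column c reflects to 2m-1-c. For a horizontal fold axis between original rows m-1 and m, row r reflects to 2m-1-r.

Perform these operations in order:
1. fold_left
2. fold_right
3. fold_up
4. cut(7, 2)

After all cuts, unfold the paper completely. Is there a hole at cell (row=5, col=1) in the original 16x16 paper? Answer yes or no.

Op 1 fold_left: fold axis v@8; visible region now rows[0,16) x cols[0,8) = 16x8
Op 2 fold_right: fold axis v@4; visible region now rows[0,16) x cols[4,8) = 16x4
Op 3 fold_up: fold axis h@8; visible region now rows[0,8) x cols[4,8) = 8x4
Op 4 cut(7, 2): punch at orig (7,6); cuts so far [(7, 6)]; region rows[0,8) x cols[4,8) = 8x4
Unfold 1 (reflect across h@8): 2 holes -> [(7, 6), (8, 6)]
Unfold 2 (reflect across v@4): 4 holes -> [(7, 1), (7, 6), (8, 1), (8, 6)]
Unfold 3 (reflect across v@8): 8 holes -> [(7, 1), (7, 6), (7, 9), (7, 14), (8, 1), (8, 6), (8, 9), (8, 14)]
Holes: [(7, 1), (7, 6), (7, 9), (7, 14), (8, 1), (8, 6), (8, 9), (8, 14)]

Answer: no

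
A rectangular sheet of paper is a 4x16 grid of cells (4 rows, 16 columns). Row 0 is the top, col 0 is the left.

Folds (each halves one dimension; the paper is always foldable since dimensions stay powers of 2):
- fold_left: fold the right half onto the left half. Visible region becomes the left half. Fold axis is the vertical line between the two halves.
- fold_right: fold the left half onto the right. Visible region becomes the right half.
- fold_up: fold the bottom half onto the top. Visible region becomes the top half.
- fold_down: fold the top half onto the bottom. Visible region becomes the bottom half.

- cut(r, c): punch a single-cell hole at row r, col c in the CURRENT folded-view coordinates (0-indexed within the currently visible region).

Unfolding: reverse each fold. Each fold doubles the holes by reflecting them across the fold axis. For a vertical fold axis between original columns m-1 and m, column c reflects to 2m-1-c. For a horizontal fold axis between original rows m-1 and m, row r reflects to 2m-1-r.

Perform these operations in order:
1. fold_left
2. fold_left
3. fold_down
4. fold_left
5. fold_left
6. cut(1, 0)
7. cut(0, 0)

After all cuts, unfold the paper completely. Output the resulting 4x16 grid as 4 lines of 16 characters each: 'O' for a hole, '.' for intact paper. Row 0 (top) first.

Answer: OOOOOOOOOOOOOOOO
OOOOOOOOOOOOOOOO
OOOOOOOOOOOOOOOO
OOOOOOOOOOOOOOOO

Derivation:
Op 1 fold_left: fold axis v@8; visible region now rows[0,4) x cols[0,8) = 4x8
Op 2 fold_left: fold axis v@4; visible region now rows[0,4) x cols[0,4) = 4x4
Op 3 fold_down: fold axis h@2; visible region now rows[2,4) x cols[0,4) = 2x4
Op 4 fold_left: fold axis v@2; visible region now rows[2,4) x cols[0,2) = 2x2
Op 5 fold_left: fold axis v@1; visible region now rows[2,4) x cols[0,1) = 2x1
Op 6 cut(1, 0): punch at orig (3,0); cuts so far [(3, 0)]; region rows[2,4) x cols[0,1) = 2x1
Op 7 cut(0, 0): punch at orig (2,0); cuts so far [(2, 0), (3, 0)]; region rows[2,4) x cols[0,1) = 2x1
Unfold 1 (reflect across v@1): 4 holes -> [(2, 0), (2, 1), (3, 0), (3, 1)]
Unfold 2 (reflect across v@2): 8 holes -> [(2, 0), (2, 1), (2, 2), (2, 3), (3, 0), (3, 1), (3, 2), (3, 3)]
Unfold 3 (reflect across h@2): 16 holes -> [(0, 0), (0, 1), (0, 2), (0, 3), (1, 0), (1, 1), (1, 2), (1, 3), (2, 0), (2, 1), (2, 2), (2, 3), (3, 0), (3, 1), (3, 2), (3, 3)]
Unfold 4 (reflect across v@4): 32 holes -> [(0, 0), (0, 1), (0, 2), (0, 3), (0, 4), (0, 5), (0, 6), (0, 7), (1, 0), (1, 1), (1, 2), (1, 3), (1, 4), (1, 5), (1, 6), (1, 7), (2, 0), (2, 1), (2, 2), (2, 3), (2, 4), (2, 5), (2, 6), (2, 7), (3, 0), (3, 1), (3, 2), (3, 3), (3, 4), (3, 5), (3, 6), (3, 7)]
Unfold 5 (reflect across v@8): 64 holes -> [(0, 0), (0, 1), (0, 2), (0, 3), (0, 4), (0, 5), (0, 6), (0, 7), (0, 8), (0, 9), (0, 10), (0, 11), (0, 12), (0, 13), (0, 14), (0, 15), (1, 0), (1, 1), (1, 2), (1, 3), (1, 4), (1, 5), (1, 6), (1, 7), (1, 8), (1, 9), (1, 10), (1, 11), (1, 12), (1, 13), (1, 14), (1, 15), (2, 0), (2, 1), (2, 2), (2, 3), (2, 4), (2, 5), (2, 6), (2, 7), (2, 8), (2, 9), (2, 10), (2, 11), (2, 12), (2, 13), (2, 14), (2, 15), (3, 0), (3, 1), (3, 2), (3, 3), (3, 4), (3, 5), (3, 6), (3, 7), (3, 8), (3, 9), (3, 10), (3, 11), (3, 12), (3, 13), (3, 14), (3, 15)]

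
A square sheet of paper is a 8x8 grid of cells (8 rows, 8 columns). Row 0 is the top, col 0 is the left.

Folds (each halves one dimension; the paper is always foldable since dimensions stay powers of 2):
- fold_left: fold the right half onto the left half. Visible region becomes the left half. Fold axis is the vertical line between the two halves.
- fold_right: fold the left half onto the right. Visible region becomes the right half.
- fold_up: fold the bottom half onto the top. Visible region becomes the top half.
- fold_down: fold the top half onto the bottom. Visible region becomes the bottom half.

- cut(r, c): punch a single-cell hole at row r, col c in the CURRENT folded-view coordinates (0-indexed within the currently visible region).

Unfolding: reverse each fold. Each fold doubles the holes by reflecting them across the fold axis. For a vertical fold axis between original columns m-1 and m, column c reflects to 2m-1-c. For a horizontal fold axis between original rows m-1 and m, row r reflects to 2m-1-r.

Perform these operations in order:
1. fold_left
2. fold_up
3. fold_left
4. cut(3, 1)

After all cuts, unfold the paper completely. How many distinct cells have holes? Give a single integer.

Answer: 8

Derivation:
Op 1 fold_left: fold axis v@4; visible region now rows[0,8) x cols[0,4) = 8x4
Op 2 fold_up: fold axis h@4; visible region now rows[0,4) x cols[0,4) = 4x4
Op 3 fold_left: fold axis v@2; visible region now rows[0,4) x cols[0,2) = 4x2
Op 4 cut(3, 1): punch at orig (3,1); cuts so far [(3, 1)]; region rows[0,4) x cols[0,2) = 4x2
Unfold 1 (reflect across v@2): 2 holes -> [(3, 1), (3, 2)]
Unfold 2 (reflect across h@4): 4 holes -> [(3, 1), (3, 2), (4, 1), (4, 2)]
Unfold 3 (reflect across v@4): 8 holes -> [(3, 1), (3, 2), (3, 5), (3, 6), (4, 1), (4, 2), (4, 5), (4, 6)]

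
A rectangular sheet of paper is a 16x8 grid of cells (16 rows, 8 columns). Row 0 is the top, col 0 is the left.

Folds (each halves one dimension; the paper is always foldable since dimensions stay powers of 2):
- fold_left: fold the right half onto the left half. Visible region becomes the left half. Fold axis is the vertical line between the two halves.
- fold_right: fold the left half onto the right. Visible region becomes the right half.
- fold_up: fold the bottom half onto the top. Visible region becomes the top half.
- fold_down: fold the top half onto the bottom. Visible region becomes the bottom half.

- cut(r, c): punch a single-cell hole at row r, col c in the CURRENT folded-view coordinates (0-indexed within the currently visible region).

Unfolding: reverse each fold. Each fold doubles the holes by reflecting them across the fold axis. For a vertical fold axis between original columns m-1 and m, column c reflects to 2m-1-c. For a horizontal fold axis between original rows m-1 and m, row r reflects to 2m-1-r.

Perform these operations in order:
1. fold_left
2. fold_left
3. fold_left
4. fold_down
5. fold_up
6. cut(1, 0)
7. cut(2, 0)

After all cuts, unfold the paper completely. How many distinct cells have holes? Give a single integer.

Op 1 fold_left: fold axis v@4; visible region now rows[0,16) x cols[0,4) = 16x4
Op 2 fold_left: fold axis v@2; visible region now rows[0,16) x cols[0,2) = 16x2
Op 3 fold_left: fold axis v@1; visible region now rows[0,16) x cols[0,1) = 16x1
Op 4 fold_down: fold axis h@8; visible region now rows[8,16) x cols[0,1) = 8x1
Op 5 fold_up: fold axis h@12; visible region now rows[8,12) x cols[0,1) = 4x1
Op 6 cut(1, 0): punch at orig (9,0); cuts so far [(9, 0)]; region rows[8,12) x cols[0,1) = 4x1
Op 7 cut(2, 0): punch at orig (10,0); cuts so far [(9, 0), (10, 0)]; region rows[8,12) x cols[0,1) = 4x1
Unfold 1 (reflect across h@12): 4 holes -> [(9, 0), (10, 0), (13, 0), (14, 0)]
Unfold 2 (reflect across h@8): 8 holes -> [(1, 0), (2, 0), (5, 0), (6, 0), (9, 0), (10, 0), (13, 0), (14, 0)]
Unfold 3 (reflect across v@1): 16 holes -> [(1, 0), (1, 1), (2, 0), (2, 1), (5, 0), (5, 1), (6, 0), (6, 1), (9, 0), (9, 1), (10, 0), (10, 1), (13, 0), (13, 1), (14, 0), (14, 1)]
Unfold 4 (reflect across v@2): 32 holes -> [(1, 0), (1, 1), (1, 2), (1, 3), (2, 0), (2, 1), (2, 2), (2, 3), (5, 0), (5, 1), (5, 2), (5, 3), (6, 0), (6, 1), (6, 2), (6, 3), (9, 0), (9, 1), (9, 2), (9, 3), (10, 0), (10, 1), (10, 2), (10, 3), (13, 0), (13, 1), (13, 2), (13, 3), (14, 0), (14, 1), (14, 2), (14, 3)]
Unfold 5 (reflect across v@4): 64 holes -> [(1, 0), (1, 1), (1, 2), (1, 3), (1, 4), (1, 5), (1, 6), (1, 7), (2, 0), (2, 1), (2, 2), (2, 3), (2, 4), (2, 5), (2, 6), (2, 7), (5, 0), (5, 1), (5, 2), (5, 3), (5, 4), (5, 5), (5, 6), (5, 7), (6, 0), (6, 1), (6, 2), (6, 3), (6, 4), (6, 5), (6, 6), (6, 7), (9, 0), (9, 1), (9, 2), (9, 3), (9, 4), (9, 5), (9, 6), (9, 7), (10, 0), (10, 1), (10, 2), (10, 3), (10, 4), (10, 5), (10, 6), (10, 7), (13, 0), (13, 1), (13, 2), (13, 3), (13, 4), (13, 5), (13, 6), (13, 7), (14, 0), (14, 1), (14, 2), (14, 3), (14, 4), (14, 5), (14, 6), (14, 7)]

Answer: 64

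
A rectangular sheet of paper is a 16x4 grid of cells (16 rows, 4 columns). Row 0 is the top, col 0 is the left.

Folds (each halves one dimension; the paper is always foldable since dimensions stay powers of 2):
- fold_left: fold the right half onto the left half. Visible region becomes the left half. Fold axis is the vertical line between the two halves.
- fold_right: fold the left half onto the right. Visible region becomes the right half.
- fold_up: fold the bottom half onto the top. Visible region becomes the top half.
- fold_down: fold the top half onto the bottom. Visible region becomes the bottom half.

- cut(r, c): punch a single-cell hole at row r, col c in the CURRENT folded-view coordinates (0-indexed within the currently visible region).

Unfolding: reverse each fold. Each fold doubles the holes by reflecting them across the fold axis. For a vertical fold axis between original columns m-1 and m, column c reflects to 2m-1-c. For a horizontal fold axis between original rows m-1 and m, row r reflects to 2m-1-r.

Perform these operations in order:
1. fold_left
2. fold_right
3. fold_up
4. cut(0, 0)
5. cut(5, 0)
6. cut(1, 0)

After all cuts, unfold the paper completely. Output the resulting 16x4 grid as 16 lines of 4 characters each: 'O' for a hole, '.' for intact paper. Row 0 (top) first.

Answer: OOOO
OOOO
....
....
....
OOOO
....
....
....
....
OOOO
....
....
....
OOOO
OOOO

Derivation:
Op 1 fold_left: fold axis v@2; visible region now rows[0,16) x cols[0,2) = 16x2
Op 2 fold_right: fold axis v@1; visible region now rows[0,16) x cols[1,2) = 16x1
Op 3 fold_up: fold axis h@8; visible region now rows[0,8) x cols[1,2) = 8x1
Op 4 cut(0, 0): punch at orig (0,1); cuts so far [(0, 1)]; region rows[0,8) x cols[1,2) = 8x1
Op 5 cut(5, 0): punch at orig (5,1); cuts so far [(0, 1), (5, 1)]; region rows[0,8) x cols[1,2) = 8x1
Op 6 cut(1, 0): punch at orig (1,1); cuts so far [(0, 1), (1, 1), (5, 1)]; region rows[0,8) x cols[1,2) = 8x1
Unfold 1 (reflect across h@8): 6 holes -> [(0, 1), (1, 1), (5, 1), (10, 1), (14, 1), (15, 1)]
Unfold 2 (reflect across v@1): 12 holes -> [(0, 0), (0, 1), (1, 0), (1, 1), (5, 0), (5, 1), (10, 0), (10, 1), (14, 0), (14, 1), (15, 0), (15, 1)]
Unfold 3 (reflect across v@2): 24 holes -> [(0, 0), (0, 1), (0, 2), (0, 3), (1, 0), (1, 1), (1, 2), (1, 3), (5, 0), (5, 1), (5, 2), (5, 3), (10, 0), (10, 1), (10, 2), (10, 3), (14, 0), (14, 1), (14, 2), (14, 3), (15, 0), (15, 1), (15, 2), (15, 3)]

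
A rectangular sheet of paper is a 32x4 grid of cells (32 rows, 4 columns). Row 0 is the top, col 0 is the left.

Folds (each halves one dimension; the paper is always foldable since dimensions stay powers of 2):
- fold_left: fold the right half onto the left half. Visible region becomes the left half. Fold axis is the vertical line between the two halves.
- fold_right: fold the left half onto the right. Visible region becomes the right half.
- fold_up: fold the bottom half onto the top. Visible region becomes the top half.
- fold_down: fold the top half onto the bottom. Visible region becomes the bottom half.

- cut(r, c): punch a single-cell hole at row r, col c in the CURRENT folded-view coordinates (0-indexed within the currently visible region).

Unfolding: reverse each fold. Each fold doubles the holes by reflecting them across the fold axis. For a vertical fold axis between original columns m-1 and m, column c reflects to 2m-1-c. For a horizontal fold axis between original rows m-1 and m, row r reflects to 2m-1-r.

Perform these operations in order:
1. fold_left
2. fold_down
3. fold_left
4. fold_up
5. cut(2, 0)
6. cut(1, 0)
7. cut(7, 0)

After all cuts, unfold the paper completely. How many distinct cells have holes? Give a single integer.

Op 1 fold_left: fold axis v@2; visible region now rows[0,32) x cols[0,2) = 32x2
Op 2 fold_down: fold axis h@16; visible region now rows[16,32) x cols[0,2) = 16x2
Op 3 fold_left: fold axis v@1; visible region now rows[16,32) x cols[0,1) = 16x1
Op 4 fold_up: fold axis h@24; visible region now rows[16,24) x cols[0,1) = 8x1
Op 5 cut(2, 0): punch at orig (18,0); cuts so far [(18, 0)]; region rows[16,24) x cols[0,1) = 8x1
Op 6 cut(1, 0): punch at orig (17,0); cuts so far [(17, 0), (18, 0)]; region rows[16,24) x cols[0,1) = 8x1
Op 7 cut(7, 0): punch at orig (23,0); cuts so far [(17, 0), (18, 0), (23, 0)]; region rows[16,24) x cols[0,1) = 8x1
Unfold 1 (reflect across h@24): 6 holes -> [(17, 0), (18, 0), (23, 0), (24, 0), (29, 0), (30, 0)]
Unfold 2 (reflect across v@1): 12 holes -> [(17, 0), (17, 1), (18, 0), (18, 1), (23, 0), (23, 1), (24, 0), (24, 1), (29, 0), (29, 1), (30, 0), (30, 1)]
Unfold 3 (reflect across h@16): 24 holes -> [(1, 0), (1, 1), (2, 0), (2, 1), (7, 0), (7, 1), (8, 0), (8, 1), (13, 0), (13, 1), (14, 0), (14, 1), (17, 0), (17, 1), (18, 0), (18, 1), (23, 0), (23, 1), (24, 0), (24, 1), (29, 0), (29, 1), (30, 0), (30, 1)]
Unfold 4 (reflect across v@2): 48 holes -> [(1, 0), (1, 1), (1, 2), (1, 3), (2, 0), (2, 1), (2, 2), (2, 3), (7, 0), (7, 1), (7, 2), (7, 3), (8, 0), (8, 1), (8, 2), (8, 3), (13, 0), (13, 1), (13, 2), (13, 3), (14, 0), (14, 1), (14, 2), (14, 3), (17, 0), (17, 1), (17, 2), (17, 3), (18, 0), (18, 1), (18, 2), (18, 3), (23, 0), (23, 1), (23, 2), (23, 3), (24, 0), (24, 1), (24, 2), (24, 3), (29, 0), (29, 1), (29, 2), (29, 3), (30, 0), (30, 1), (30, 2), (30, 3)]

Answer: 48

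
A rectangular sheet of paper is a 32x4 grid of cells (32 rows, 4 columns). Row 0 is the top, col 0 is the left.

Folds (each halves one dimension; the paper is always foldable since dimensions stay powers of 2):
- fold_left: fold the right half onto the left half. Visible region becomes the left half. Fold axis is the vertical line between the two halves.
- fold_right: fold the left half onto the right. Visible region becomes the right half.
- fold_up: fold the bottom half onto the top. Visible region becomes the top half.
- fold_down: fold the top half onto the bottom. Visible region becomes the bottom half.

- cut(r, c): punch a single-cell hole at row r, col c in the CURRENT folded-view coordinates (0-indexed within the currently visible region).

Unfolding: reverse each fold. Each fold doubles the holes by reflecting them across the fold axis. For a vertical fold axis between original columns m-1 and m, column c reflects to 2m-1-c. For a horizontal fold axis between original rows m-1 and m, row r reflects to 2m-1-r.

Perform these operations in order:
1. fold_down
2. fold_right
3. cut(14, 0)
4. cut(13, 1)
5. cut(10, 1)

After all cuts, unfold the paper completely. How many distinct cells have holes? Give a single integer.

Op 1 fold_down: fold axis h@16; visible region now rows[16,32) x cols[0,4) = 16x4
Op 2 fold_right: fold axis v@2; visible region now rows[16,32) x cols[2,4) = 16x2
Op 3 cut(14, 0): punch at orig (30,2); cuts so far [(30, 2)]; region rows[16,32) x cols[2,4) = 16x2
Op 4 cut(13, 1): punch at orig (29,3); cuts so far [(29, 3), (30, 2)]; region rows[16,32) x cols[2,4) = 16x2
Op 5 cut(10, 1): punch at orig (26,3); cuts so far [(26, 3), (29, 3), (30, 2)]; region rows[16,32) x cols[2,4) = 16x2
Unfold 1 (reflect across v@2): 6 holes -> [(26, 0), (26, 3), (29, 0), (29, 3), (30, 1), (30, 2)]
Unfold 2 (reflect across h@16): 12 holes -> [(1, 1), (1, 2), (2, 0), (2, 3), (5, 0), (5, 3), (26, 0), (26, 3), (29, 0), (29, 3), (30, 1), (30, 2)]

Answer: 12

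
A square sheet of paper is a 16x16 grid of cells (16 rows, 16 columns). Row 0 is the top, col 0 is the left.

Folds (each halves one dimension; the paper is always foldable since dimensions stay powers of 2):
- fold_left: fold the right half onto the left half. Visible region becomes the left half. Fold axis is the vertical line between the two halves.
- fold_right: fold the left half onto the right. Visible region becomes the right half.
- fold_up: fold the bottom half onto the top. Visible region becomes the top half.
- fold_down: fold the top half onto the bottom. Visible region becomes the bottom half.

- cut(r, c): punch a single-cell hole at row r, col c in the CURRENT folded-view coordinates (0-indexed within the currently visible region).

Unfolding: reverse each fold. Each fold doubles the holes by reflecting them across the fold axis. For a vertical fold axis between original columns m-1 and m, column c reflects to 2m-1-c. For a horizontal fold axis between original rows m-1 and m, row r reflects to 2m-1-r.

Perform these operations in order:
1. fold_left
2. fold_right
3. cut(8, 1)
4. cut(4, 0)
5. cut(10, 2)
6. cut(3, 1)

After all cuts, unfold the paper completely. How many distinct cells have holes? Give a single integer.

Answer: 16

Derivation:
Op 1 fold_left: fold axis v@8; visible region now rows[0,16) x cols[0,8) = 16x8
Op 2 fold_right: fold axis v@4; visible region now rows[0,16) x cols[4,8) = 16x4
Op 3 cut(8, 1): punch at orig (8,5); cuts so far [(8, 5)]; region rows[0,16) x cols[4,8) = 16x4
Op 4 cut(4, 0): punch at orig (4,4); cuts so far [(4, 4), (8, 5)]; region rows[0,16) x cols[4,8) = 16x4
Op 5 cut(10, 2): punch at orig (10,6); cuts so far [(4, 4), (8, 5), (10, 6)]; region rows[0,16) x cols[4,8) = 16x4
Op 6 cut(3, 1): punch at orig (3,5); cuts so far [(3, 5), (4, 4), (8, 5), (10, 6)]; region rows[0,16) x cols[4,8) = 16x4
Unfold 1 (reflect across v@4): 8 holes -> [(3, 2), (3, 5), (4, 3), (4, 4), (8, 2), (8, 5), (10, 1), (10, 6)]
Unfold 2 (reflect across v@8): 16 holes -> [(3, 2), (3, 5), (3, 10), (3, 13), (4, 3), (4, 4), (4, 11), (4, 12), (8, 2), (8, 5), (8, 10), (8, 13), (10, 1), (10, 6), (10, 9), (10, 14)]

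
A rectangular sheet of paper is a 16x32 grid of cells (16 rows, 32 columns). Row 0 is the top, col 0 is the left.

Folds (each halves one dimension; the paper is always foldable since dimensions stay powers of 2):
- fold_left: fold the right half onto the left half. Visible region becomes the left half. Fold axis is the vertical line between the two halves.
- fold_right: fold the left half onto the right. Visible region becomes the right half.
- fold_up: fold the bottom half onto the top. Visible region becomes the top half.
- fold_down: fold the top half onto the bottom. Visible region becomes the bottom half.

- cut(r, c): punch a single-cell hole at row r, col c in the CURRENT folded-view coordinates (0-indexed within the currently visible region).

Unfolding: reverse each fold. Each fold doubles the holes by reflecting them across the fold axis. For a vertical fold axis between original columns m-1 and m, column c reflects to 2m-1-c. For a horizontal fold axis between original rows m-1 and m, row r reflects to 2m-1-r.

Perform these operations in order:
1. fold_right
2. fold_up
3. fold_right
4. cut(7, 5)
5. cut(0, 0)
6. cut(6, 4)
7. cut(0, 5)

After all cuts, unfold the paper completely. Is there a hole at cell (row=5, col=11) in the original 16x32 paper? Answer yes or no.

Op 1 fold_right: fold axis v@16; visible region now rows[0,16) x cols[16,32) = 16x16
Op 2 fold_up: fold axis h@8; visible region now rows[0,8) x cols[16,32) = 8x16
Op 3 fold_right: fold axis v@24; visible region now rows[0,8) x cols[24,32) = 8x8
Op 4 cut(7, 5): punch at orig (7,29); cuts so far [(7, 29)]; region rows[0,8) x cols[24,32) = 8x8
Op 5 cut(0, 0): punch at orig (0,24); cuts so far [(0, 24), (7, 29)]; region rows[0,8) x cols[24,32) = 8x8
Op 6 cut(6, 4): punch at orig (6,28); cuts so far [(0, 24), (6, 28), (7, 29)]; region rows[0,8) x cols[24,32) = 8x8
Op 7 cut(0, 5): punch at orig (0,29); cuts so far [(0, 24), (0, 29), (6, 28), (7, 29)]; region rows[0,8) x cols[24,32) = 8x8
Unfold 1 (reflect across v@24): 8 holes -> [(0, 18), (0, 23), (0, 24), (0, 29), (6, 19), (6, 28), (7, 18), (7, 29)]
Unfold 2 (reflect across h@8): 16 holes -> [(0, 18), (0, 23), (0, 24), (0, 29), (6, 19), (6, 28), (7, 18), (7, 29), (8, 18), (8, 29), (9, 19), (9, 28), (15, 18), (15, 23), (15, 24), (15, 29)]
Unfold 3 (reflect across v@16): 32 holes -> [(0, 2), (0, 7), (0, 8), (0, 13), (0, 18), (0, 23), (0, 24), (0, 29), (6, 3), (6, 12), (6, 19), (6, 28), (7, 2), (7, 13), (7, 18), (7, 29), (8, 2), (8, 13), (8, 18), (8, 29), (9, 3), (9, 12), (9, 19), (9, 28), (15, 2), (15, 7), (15, 8), (15, 13), (15, 18), (15, 23), (15, 24), (15, 29)]
Holes: [(0, 2), (0, 7), (0, 8), (0, 13), (0, 18), (0, 23), (0, 24), (0, 29), (6, 3), (6, 12), (6, 19), (6, 28), (7, 2), (7, 13), (7, 18), (7, 29), (8, 2), (8, 13), (8, 18), (8, 29), (9, 3), (9, 12), (9, 19), (9, 28), (15, 2), (15, 7), (15, 8), (15, 13), (15, 18), (15, 23), (15, 24), (15, 29)]

Answer: no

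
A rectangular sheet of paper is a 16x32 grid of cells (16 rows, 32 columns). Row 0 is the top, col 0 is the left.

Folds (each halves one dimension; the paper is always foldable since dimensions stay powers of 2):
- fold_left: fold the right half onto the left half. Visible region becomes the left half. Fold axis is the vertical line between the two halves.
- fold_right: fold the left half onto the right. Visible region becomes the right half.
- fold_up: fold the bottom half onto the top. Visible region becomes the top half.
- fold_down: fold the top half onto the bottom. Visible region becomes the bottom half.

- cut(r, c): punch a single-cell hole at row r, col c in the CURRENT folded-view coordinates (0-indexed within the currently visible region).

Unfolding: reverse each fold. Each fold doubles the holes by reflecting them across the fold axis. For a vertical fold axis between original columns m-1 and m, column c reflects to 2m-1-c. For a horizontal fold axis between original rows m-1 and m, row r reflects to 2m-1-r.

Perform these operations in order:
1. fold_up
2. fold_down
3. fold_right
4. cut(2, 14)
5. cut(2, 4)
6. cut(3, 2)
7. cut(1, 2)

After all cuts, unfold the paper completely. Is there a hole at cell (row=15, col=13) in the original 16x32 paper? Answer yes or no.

Answer: yes

Derivation:
Op 1 fold_up: fold axis h@8; visible region now rows[0,8) x cols[0,32) = 8x32
Op 2 fold_down: fold axis h@4; visible region now rows[4,8) x cols[0,32) = 4x32
Op 3 fold_right: fold axis v@16; visible region now rows[4,8) x cols[16,32) = 4x16
Op 4 cut(2, 14): punch at orig (6,30); cuts so far [(6, 30)]; region rows[4,8) x cols[16,32) = 4x16
Op 5 cut(2, 4): punch at orig (6,20); cuts so far [(6, 20), (6, 30)]; region rows[4,8) x cols[16,32) = 4x16
Op 6 cut(3, 2): punch at orig (7,18); cuts so far [(6, 20), (6, 30), (7, 18)]; region rows[4,8) x cols[16,32) = 4x16
Op 7 cut(1, 2): punch at orig (5,18); cuts so far [(5, 18), (6, 20), (6, 30), (7, 18)]; region rows[4,8) x cols[16,32) = 4x16
Unfold 1 (reflect across v@16): 8 holes -> [(5, 13), (5, 18), (6, 1), (6, 11), (6, 20), (6, 30), (7, 13), (7, 18)]
Unfold 2 (reflect across h@4): 16 holes -> [(0, 13), (0, 18), (1, 1), (1, 11), (1, 20), (1, 30), (2, 13), (2, 18), (5, 13), (5, 18), (6, 1), (6, 11), (6, 20), (6, 30), (7, 13), (7, 18)]
Unfold 3 (reflect across h@8): 32 holes -> [(0, 13), (0, 18), (1, 1), (1, 11), (1, 20), (1, 30), (2, 13), (2, 18), (5, 13), (5, 18), (6, 1), (6, 11), (6, 20), (6, 30), (7, 13), (7, 18), (8, 13), (8, 18), (9, 1), (9, 11), (9, 20), (9, 30), (10, 13), (10, 18), (13, 13), (13, 18), (14, 1), (14, 11), (14, 20), (14, 30), (15, 13), (15, 18)]
Holes: [(0, 13), (0, 18), (1, 1), (1, 11), (1, 20), (1, 30), (2, 13), (2, 18), (5, 13), (5, 18), (6, 1), (6, 11), (6, 20), (6, 30), (7, 13), (7, 18), (8, 13), (8, 18), (9, 1), (9, 11), (9, 20), (9, 30), (10, 13), (10, 18), (13, 13), (13, 18), (14, 1), (14, 11), (14, 20), (14, 30), (15, 13), (15, 18)]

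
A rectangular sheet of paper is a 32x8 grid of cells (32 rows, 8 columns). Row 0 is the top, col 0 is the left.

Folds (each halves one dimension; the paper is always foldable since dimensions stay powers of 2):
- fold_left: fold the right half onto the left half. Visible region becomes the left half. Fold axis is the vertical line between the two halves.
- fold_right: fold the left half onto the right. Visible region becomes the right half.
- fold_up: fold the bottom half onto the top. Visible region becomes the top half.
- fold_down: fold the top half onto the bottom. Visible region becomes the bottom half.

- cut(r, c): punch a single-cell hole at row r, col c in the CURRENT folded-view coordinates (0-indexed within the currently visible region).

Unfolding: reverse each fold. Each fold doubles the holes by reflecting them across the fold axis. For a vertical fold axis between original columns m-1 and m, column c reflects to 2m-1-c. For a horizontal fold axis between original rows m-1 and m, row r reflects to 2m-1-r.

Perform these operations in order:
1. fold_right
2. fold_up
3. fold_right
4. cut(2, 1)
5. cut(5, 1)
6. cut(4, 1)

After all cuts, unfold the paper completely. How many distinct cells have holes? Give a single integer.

Answer: 24

Derivation:
Op 1 fold_right: fold axis v@4; visible region now rows[0,32) x cols[4,8) = 32x4
Op 2 fold_up: fold axis h@16; visible region now rows[0,16) x cols[4,8) = 16x4
Op 3 fold_right: fold axis v@6; visible region now rows[0,16) x cols[6,8) = 16x2
Op 4 cut(2, 1): punch at orig (2,7); cuts so far [(2, 7)]; region rows[0,16) x cols[6,8) = 16x2
Op 5 cut(5, 1): punch at orig (5,7); cuts so far [(2, 7), (5, 7)]; region rows[0,16) x cols[6,8) = 16x2
Op 6 cut(4, 1): punch at orig (4,7); cuts so far [(2, 7), (4, 7), (5, 7)]; region rows[0,16) x cols[6,8) = 16x2
Unfold 1 (reflect across v@6): 6 holes -> [(2, 4), (2, 7), (4, 4), (4, 7), (5, 4), (5, 7)]
Unfold 2 (reflect across h@16): 12 holes -> [(2, 4), (2, 7), (4, 4), (4, 7), (5, 4), (5, 7), (26, 4), (26, 7), (27, 4), (27, 7), (29, 4), (29, 7)]
Unfold 3 (reflect across v@4): 24 holes -> [(2, 0), (2, 3), (2, 4), (2, 7), (4, 0), (4, 3), (4, 4), (4, 7), (5, 0), (5, 3), (5, 4), (5, 7), (26, 0), (26, 3), (26, 4), (26, 7), (27, 0), (27, 3), (27, 4), (27, 7), (29, 0), (29, 3), (29, 4), (29, 7)]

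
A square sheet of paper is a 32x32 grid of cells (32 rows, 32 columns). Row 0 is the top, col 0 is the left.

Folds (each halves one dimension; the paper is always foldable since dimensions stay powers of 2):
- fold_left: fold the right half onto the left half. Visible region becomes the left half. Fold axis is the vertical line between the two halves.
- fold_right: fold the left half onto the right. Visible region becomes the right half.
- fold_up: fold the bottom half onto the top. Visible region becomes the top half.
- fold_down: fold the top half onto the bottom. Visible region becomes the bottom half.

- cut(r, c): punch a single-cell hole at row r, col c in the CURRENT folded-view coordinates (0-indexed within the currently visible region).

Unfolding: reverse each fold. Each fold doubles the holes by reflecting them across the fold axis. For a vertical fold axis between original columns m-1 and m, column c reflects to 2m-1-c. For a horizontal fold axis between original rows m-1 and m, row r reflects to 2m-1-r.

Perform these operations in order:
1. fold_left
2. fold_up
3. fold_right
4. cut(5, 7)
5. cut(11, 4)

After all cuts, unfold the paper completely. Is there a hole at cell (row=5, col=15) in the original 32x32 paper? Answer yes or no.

Op 1 fold_left: fold axis v@16; visible region now rows[0,32) x cols[0,16) = 32x16
Op 2 fold_up: fold axis h@16; visible region now rows[0,16) x cols[0,16) = 16x16
Op 3 fold_right: fold axis v@8; visible region now rows[0,16) x cols[8,16) = 16x8
Op 4 cut(5, 7): punch at orig (5,15); cuts so far [(5, 15)]; region rows[0,16) x cols[8,16) = 16x8
Op 5 cut(11, 4): punch at orig (11,12); cuts so far [(5, 15), (11, 12)]; region rows[0,16) x cols[8,16) = 16x8
Unfold 1 (reflect across v@8): 4 holes -> [(5, 0), (5, 15), (11, 3), (11, 12)]
Unfold 2 (reflect across h@16): 8 holes -> [(5, 0), (5, 15), (11, 3), (11, 12), (20, 3), (20, 12), (26, 0), (26, 15)]
Unfold 3 (reflect across v@16): 16 holes -> [(5, 0), (5, 15), (5, 16), (5, 31), (11, 3), (11, 12), (11, 19), (11, 28), (20, 3), (20, 12), (20, 19), (20, 28), (26, 0), (26, 15), (26, 16), (26, 31)]
Holes: [(5, 0), (5, 15), (5, 16), (5, 31), (11, 3), (11, 12), (11, 19), (11, 28), (20, 3), (20, 12), (20, 19), (20, 28), (26, 0), (26, 15), (26, 16), (26, 31)]

Answer: yes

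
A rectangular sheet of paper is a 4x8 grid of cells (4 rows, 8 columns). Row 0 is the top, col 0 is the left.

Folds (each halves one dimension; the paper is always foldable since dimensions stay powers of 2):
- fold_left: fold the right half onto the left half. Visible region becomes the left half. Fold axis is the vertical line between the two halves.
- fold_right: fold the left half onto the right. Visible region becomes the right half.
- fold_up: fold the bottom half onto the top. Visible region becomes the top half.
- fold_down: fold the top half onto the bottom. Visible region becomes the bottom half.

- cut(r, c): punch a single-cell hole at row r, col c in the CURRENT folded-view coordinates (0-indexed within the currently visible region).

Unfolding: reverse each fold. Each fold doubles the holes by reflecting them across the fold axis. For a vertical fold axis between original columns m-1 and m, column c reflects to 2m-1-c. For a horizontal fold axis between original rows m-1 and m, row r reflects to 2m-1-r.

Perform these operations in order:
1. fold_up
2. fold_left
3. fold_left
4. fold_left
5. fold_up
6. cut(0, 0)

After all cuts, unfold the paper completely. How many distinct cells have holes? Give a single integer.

Answer: 32

Derivation:
Op 1 fold_up: fold axis h@2; visible region now rows[0,2) x cols[0,8) = 2x8
Op 2 fold_left: fold axis v@4; visible region now rows[0,2) x cols[0,4) = 2x4
Op 3 fold_left: fold axis v@2; visible region now rows[0,2) x cols[0,2) = 2x2
Op 4 fold_left: fold axis v@1; visible region now rows[0,2) x cols[0,1) = 2x1
Op 5 fold_up: fold axis h@1; visible region now rows[0,1) x cols[0,1) = 1x1
Op 6 cut(0, 0): punch at orig (0,0); cuts so far [(0, 0)]; region rows[0,1) x cols[0,1) = 1x1
Unfold 1 (reflect across h@1): 2 holes -> [(0, 0), (1, 0)]
Unfold 2 (reflect across v@1): 4 holes -> [(0, 0), (0, 1), (1, 0), (1, 1)]
Unfold 3 (reflect across v@2): 8 holes -> [(0, 0), (0, 1), (0, 2), (0, 3), (1, 0), (1, 1), (1, 2), (1, 3)]
Unfold 4 (reflect across v@4): 16 holes -> [(0, 0), (0, 1), (0, 2), (0, 3), (0, 4), (0, 5), (0, 6), (0, 7), (1, 0), (1, 1), (1, 2), (1, 3), (1, 4), (1, 5), (1, 6), (1, 7)]
Unfold 5 (reflect across h@2): 32 holes -> [(0, 0), (0, 1), (0, 2), (0, 3), (0, 4), (0, 5), (0, 6), (0, 7), (1, 0), (1, 1), (1, 2), (1, 3), (1, 4), (1, 5), (1, 6), (1, 7), (2, 0), (2, 1), (2, 2), (2, 3), (2, 4), (2, 5), (2, 6), (2, 7), (3, 0), (3, 1), (3, 2), (3, 3), (3, 4), (3, 5), (3, 6), (3, 7)]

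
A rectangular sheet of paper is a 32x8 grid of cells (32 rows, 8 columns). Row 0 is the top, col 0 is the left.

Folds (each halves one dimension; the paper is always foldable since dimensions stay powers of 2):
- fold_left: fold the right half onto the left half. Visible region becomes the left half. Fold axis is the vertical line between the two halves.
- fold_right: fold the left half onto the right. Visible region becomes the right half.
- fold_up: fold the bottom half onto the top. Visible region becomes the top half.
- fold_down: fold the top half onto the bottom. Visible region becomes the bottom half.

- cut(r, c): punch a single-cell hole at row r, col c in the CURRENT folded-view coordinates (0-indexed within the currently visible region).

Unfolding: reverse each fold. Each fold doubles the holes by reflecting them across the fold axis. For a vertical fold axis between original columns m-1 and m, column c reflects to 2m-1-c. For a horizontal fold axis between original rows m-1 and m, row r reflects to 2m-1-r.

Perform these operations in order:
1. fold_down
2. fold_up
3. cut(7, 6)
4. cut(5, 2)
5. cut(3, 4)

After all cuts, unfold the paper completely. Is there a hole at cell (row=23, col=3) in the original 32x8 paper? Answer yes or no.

Op 1 fold_down: fold axis h@16; visible region now rows[16,32) x cols[0,8) = 16x8
Op 2 fold_up: fold axis h@24; visible region now rows[16,24) x cols[0,8) = 8x8
Op 3 cut(7, 6): punch at orig (23,6); cuts so far [(23, 6)]; region rows[16,24) x cols[0,8) = 8x8
Op 4 cut(5, 2): punch at orig (21,2); cuts so far [(21, 2), (23, 6)]; region rows[16,24) x cols[0,8) = 8x8
Op 5 cut(3, 4): punch at orig (19,4); cuts so far [(19, 4), (21, 2), (23, 6)]; region rows[16,24) x cols[0,8) = 8x8
Unfold 1 (reflect across h@24): 6 holes -> [(19, 4), (21, 2), (23, 6), (24, 6), (26, 2), (28, 4)]
Unfold 2 (reflect across h@16): 12 holes -> [(3, 4), (5, 2), (7, 6), (8, 6), (10, 2), (12, 4), (19, 4), (21, 2), (23, 6), (24, 6), (26, 2), (28, 4)]
Holes: [(3, 4), (5, 2), (7, 6), (8, 6), (10, 2), (12, 4), (19, 4), (21, 2), (23, 6), (24, 6), (26, 2), (28, 4)]

Answer: no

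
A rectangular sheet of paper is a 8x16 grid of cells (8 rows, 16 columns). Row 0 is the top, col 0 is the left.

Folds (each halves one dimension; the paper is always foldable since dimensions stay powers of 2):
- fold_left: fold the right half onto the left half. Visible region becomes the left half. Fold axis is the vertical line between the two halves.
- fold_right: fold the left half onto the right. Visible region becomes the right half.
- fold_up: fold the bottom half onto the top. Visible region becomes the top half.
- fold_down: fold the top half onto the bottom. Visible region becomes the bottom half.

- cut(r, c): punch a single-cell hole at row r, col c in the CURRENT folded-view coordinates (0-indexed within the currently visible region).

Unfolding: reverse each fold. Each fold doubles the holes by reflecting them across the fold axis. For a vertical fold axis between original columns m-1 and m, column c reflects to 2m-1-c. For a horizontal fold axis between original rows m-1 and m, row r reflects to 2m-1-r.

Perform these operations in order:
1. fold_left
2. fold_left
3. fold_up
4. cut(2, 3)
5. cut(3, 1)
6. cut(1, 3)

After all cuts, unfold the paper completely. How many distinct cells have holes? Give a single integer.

Op 1 fold_left: fold axis v@8; visible region now rows[0,8) x cols[0,8) = 8x8
Op 2 fold_left: fold axis v@4; visible region now rows[0,8) x cols[0,4) = 8x4
Op 3 fold_up: fold axis h@4; visible region now rows[0,4) x cols[0,4) = 4x4
Op 4 cut(2, 3): punch at orig (2,3); cuts so far [(2, 3)]; region rows[0,4) x cols[0,4) = 4x4
Op 5 cut(3, 1): punch at orig (3,1); cuts so far [(2, 3), (3, 1)]; region rows[0,4) x cols[0,4) = 4x4
Op 6 cut(1, 3): punch at orig (1,3); cuts so far [(1, 3), (2, 3), (3, 1)]; region rows[0,4) x cols[0,4) = 4x4
Unfold 1 (reflect across h@4): 6 holes -> [(1, 3), (2, 3), (3, 1), (4, 1), (5, 3), (6, 3)]
Unfold 2 (reflect across v@4): 12 holes -> [(1, 3), (1, 4), (2, 3), (2, 4), (3, 1), (3, 6), (4, 1), (4, 6), (5, 3), (5, 4), (6, 3), (6, 4)]
Unfold 3 (reflect across v@8): 24 holes -> [(1, 3), (1, 4), (1, 11), (1, 12), (2, 3), (2, 4), (2, 11), (2, 12), (3, 1), (3, 6), (3, 9), (3, 14), (4, 1), (4, 6), (4, 9), (4, 14), (5, 3), (5, 4), (5, 11), (5, 12), (6, 3), (6, 4), (6, 11), (6, 12)]

Answer: 24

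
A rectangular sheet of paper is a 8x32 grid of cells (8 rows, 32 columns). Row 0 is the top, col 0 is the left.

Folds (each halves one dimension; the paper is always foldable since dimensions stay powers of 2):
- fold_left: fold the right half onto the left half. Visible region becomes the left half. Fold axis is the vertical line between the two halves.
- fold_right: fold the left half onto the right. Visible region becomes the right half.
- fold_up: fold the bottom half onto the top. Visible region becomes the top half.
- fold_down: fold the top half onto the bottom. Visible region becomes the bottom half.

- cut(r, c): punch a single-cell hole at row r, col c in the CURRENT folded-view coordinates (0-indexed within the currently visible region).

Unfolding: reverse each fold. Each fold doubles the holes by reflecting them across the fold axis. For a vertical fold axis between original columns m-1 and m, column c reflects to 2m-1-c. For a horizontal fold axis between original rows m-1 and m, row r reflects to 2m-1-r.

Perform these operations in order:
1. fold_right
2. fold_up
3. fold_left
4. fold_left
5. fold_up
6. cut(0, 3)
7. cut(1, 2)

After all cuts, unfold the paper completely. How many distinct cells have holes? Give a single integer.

Answer: 64

Derivation:
Op 1 fold_right: fold axis v@16; visible region now rows[0,8) x cols[16,32) = 8x16
Op 2 fold_up: fold axis h@4; visible region now rows[0,4) x cols[16,32) = 4x16
Op 3 fold_left: fold axis v@24; visible region now rows[0,4) x cols[16,24) = 4x8
Op 4 fold_left: fold axis v@20; visible region now rows[0,4) x cols[16,20) = 4x4
Op 5 fold_up: fold axis h@2; visible region now rows[0,2) x cols[16,20) = 2x4
Op 6 cut(0, 3): punch at orig (0,19); cuts so far [(0, 19)]; region rows[0,2) x cols[16,20) = 2x4
Op 7 cut(1, 2): punch at orig (1,18); cuts so far [(0, 19), (1, 18)]; region rows[0,2) x cols[16,20) = 2x4
Unfold 1 (reflect across h@2): 4 holes -> [(0, 19), (1, 18), (2, 18), (3, 19)]
Unfold 2 (reflect across v@20): 8 holes -> [(0, 19), (0, 20), (1, 18), (1, 21), (2, 18), (2, 21), (3, 19), (3, 20)]
Unfold 3 (reflect across v@24): 16 holes -> [(0, 19), (0, 20), (0, 27), (0, 28), (1, 18), (1, 21), (1, 26), (1, 29), (2, 18), (2, 21), (2, 26), (2, 29), (3, 19), (3, 20), (3, 27), (3, 28)]
Unfold 4 (reflect across h@4): 32 holes -> [(0, 19), (0, 20), (0, 27), (0, 28), (1, 18), (1, 21), (1, 26), (1, 29), (2, 18), (2, 21), (2, 26), (2, 29), (3, 19), (3, 20), (3, 27), (3, 28), (4, 19), (4, 20), (4, 27), (4, 28), (5, 18), (5, 21), (5, 26), (5, 29), (6, 18), (6, 21), (6, 26), (6, 29), (7, 19), (7, 20), (7, 27), (7, 28)]
Unfold 5 (reflect across v@16): 64 holes -> [(0, 3), (0, 4), (0, 11), (0, 12), (0, 19), (0, 20), (0, 27), (0, 28), (1, 2), (1, 5), (1, 10), (1, 13), (1, 18), (1, 21), (1, 26), (1, 29), (2, 2), (2, 5), (2, 10), (2, 13), (2, 18), (2, 21), (2, 26), (2, 29), (3, 3), (3, 4), (3, 11), (3, 12), (3, 19), (3, 20), (3, 27), (3, 28), (4, 3), (4, 4), (4, 11), (4, 12), (4, 19), (4, 20), (4, 27), (4, 28), (5, 2), (5, 5), (5, 10), (5, 13), (5, 18), (5, 21), (5, 26), (5, 29), (6, 2), (6, 5), (6, 10), (6, 13), (6, 18), (6, 21), (6, 26), (6, 29), (7, 3), (7, 4), (7, 11), (7, 12), (7, 19), (7, 20), (7, 27), (7, 28)]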